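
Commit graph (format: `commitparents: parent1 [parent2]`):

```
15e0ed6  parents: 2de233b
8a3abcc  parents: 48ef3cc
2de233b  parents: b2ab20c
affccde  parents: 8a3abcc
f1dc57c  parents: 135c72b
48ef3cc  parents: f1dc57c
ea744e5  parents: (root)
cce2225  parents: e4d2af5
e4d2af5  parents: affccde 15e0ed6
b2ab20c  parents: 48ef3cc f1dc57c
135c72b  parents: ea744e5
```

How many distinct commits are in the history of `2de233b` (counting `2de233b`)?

Walking parent pointers from 2de233b: reachable set = {135c72b, 2de233b, 48ef3cc, b2ab20c, ea744e5, f1dc57c}.
That is 6 commits.

6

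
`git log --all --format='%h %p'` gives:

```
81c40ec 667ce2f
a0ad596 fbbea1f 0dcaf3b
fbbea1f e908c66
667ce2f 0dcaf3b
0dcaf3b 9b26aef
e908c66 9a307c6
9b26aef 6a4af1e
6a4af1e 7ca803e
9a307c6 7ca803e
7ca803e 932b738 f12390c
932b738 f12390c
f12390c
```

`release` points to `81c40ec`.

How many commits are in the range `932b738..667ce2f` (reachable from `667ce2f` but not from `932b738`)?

5

Reachable from 667ce2f: {0dcaf3b, 667ce2f, 6a4af1e, 7ca803e, 932b738, 9b26aef, f12390c}.
Reachable from 932b738: {932b738, f12390c}.
In 667ce2f's history but not 932b738's: {0dcaf3b, 667ce2f, 6a4af1e, 7ca803e, 9b26aef} — 5 commits.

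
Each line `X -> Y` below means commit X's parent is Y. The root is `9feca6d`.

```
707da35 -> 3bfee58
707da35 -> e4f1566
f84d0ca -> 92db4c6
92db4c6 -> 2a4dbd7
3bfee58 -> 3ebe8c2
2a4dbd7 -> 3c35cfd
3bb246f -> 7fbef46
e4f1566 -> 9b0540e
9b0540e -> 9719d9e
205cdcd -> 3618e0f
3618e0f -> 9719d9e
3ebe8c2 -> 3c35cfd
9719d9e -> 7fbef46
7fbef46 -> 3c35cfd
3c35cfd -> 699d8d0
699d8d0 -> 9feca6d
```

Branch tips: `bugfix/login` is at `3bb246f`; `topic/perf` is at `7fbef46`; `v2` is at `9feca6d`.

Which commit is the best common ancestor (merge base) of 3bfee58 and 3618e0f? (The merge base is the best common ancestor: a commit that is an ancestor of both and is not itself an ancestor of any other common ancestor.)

3c35cfd

Ancestors of 3bfee58: {3bfee58, 3c35cfd, 3ebe8c2, 699d8d0, 9feca6d}.
Ancestors of 3618e0f: {3618e0f, 3c35cfd, 699d8d0, 7fbef46, 9719d9e, 9feca6d}.
Common ancestors: {3c35cfd, 699d8d0, 9feca6d}.
Among these, 3c35cfd is not an ancestor of any other common ancestor — it is the merge base.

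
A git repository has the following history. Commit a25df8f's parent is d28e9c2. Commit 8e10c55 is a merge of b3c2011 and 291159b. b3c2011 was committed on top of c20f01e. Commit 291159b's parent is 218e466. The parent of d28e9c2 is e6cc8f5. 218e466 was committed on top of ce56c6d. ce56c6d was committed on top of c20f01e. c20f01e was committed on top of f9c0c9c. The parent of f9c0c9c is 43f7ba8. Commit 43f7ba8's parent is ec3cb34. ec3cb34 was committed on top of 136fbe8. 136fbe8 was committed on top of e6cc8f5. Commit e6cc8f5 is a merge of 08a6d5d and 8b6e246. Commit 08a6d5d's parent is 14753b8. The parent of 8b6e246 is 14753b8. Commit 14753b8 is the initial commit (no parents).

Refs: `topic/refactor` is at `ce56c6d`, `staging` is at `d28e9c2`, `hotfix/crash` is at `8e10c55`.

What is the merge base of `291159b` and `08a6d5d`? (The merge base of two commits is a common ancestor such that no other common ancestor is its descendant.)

08a6d5d

Ancestors of 291159b: {08a6d5d, 136fbe8, 14753b8, 218e466, 291159b, 43f7ba8, 8b6e246, c20f01e, ce56c6d, e6cc8f5, ec3cb34, f9c0c9c}.
Ancestors of 08a6d5d: {08a6d5d, 14753b8}.
Common ancestors: {08a6d5d, 14753b8}.
Among these, 08a6d5d is not an ancestor of any other common ancestor — it is the merge base.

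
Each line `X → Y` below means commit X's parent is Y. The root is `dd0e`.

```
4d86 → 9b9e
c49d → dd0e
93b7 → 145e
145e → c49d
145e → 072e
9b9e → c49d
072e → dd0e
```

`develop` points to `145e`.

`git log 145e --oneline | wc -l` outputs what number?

4

Walking parent pointers from 145e: reachable set = {072e, 145e, c49d, dd0e}.
That is 4 commits.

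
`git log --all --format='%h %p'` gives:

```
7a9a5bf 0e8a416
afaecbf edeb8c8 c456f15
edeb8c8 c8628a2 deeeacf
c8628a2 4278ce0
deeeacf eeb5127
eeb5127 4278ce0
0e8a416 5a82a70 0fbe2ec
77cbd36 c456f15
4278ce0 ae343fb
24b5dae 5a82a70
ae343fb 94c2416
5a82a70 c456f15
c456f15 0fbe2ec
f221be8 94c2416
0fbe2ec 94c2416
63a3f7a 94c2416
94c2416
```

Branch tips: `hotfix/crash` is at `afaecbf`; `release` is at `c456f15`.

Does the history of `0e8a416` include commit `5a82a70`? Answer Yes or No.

Yes

Ancestors of 0e8a416 (commits reachable by following parents): {0e8a416, 0fbe2ec, 5a82a70, 94c2416, c456f15}.
5a82a70 is in that set, so it is an ancestor of 0e8a416.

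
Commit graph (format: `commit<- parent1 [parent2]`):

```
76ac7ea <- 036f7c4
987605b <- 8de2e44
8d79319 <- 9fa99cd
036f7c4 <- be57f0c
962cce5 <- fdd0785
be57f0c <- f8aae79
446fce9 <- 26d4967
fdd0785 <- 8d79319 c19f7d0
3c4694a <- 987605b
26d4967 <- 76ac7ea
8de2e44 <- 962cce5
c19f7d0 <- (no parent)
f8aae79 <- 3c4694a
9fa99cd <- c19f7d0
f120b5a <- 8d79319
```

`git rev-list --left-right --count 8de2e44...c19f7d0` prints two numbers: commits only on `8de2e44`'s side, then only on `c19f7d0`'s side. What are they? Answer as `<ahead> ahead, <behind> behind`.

Reachable from 8de2e44: {8d79319, 8de2e44, 962cce5, 9fa99cd, c19f7d0, fdd0785}.
Reachable from c19f7d0: {c19f7d0}.
Only in 8de2e44's history (ahead): {8d79319, 8de2e44, 962cce5, 9fa99cd, fdd0785} — 5.
Only in c19f7d0's history (behind): {} — 0.

5 ahead, 0 behind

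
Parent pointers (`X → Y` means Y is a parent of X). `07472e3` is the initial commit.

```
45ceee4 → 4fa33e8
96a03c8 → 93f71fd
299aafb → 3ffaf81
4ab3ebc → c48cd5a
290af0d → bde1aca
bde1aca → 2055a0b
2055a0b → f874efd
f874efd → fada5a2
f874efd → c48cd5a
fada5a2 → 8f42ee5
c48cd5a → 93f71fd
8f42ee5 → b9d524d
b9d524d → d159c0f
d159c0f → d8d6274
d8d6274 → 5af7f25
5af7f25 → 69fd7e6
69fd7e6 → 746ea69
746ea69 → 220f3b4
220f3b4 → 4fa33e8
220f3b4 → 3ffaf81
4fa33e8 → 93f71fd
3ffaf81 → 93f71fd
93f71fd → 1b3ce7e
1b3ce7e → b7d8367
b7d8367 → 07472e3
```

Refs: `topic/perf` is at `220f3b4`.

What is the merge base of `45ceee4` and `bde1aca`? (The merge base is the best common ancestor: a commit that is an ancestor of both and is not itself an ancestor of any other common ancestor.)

Ancestors of 45ceee4: {07472e3, 1b3ce7e, 45ceee4, 4fa33e8, 93f71fd, b7d8367}.
Ancestors of bde1aca: {07472e3, 1b3ce7e, 2055a0b, 220f3b4, 3ffaf81, 4fa33e8, 5af7f25, 69fd7e6, 746ea69, 8f42ee5, 93f71fd, b7d8367, b9d524d, bde1aca, c48cd5a, d159c0f, d8d6274, f874efd, fada5a2}.
Common ancestors: {07472e3, 1b3ce7e, 4fa33e8, 93f71fd, b7d8367}.
Among these, 4fa33e8 is not an ancestor of any other common ancestor — it is the merge base.

4fa33e8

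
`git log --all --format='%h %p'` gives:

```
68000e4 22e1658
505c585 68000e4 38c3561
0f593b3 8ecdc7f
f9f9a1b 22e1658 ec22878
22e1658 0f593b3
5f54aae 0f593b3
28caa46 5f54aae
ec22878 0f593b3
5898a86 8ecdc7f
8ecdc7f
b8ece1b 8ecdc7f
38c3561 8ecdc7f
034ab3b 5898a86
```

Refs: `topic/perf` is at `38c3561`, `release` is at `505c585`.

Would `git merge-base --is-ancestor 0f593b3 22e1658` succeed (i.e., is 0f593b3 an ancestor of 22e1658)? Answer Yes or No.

Yes

Ancestors of 22e1658 (commits reachable by following parents): {0f593b3, 22e1658, 8ecdc7f}.
0f593b3 is in that set, so it is an ancestor of 22e1658.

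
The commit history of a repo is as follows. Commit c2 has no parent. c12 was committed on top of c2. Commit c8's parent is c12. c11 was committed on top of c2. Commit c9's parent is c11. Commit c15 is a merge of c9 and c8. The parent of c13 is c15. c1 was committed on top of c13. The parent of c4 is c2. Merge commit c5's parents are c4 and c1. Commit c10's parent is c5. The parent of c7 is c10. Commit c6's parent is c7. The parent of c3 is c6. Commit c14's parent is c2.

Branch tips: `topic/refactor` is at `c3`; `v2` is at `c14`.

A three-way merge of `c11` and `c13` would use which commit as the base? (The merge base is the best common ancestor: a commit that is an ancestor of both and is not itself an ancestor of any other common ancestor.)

c11

Ancestors of c11: {c11, c2}.
Ancestors of c13: {c11, c12, c13, c15, c2, c8, c9}.
Common ancestors: {c11, c2}.
Among these, c11 is not an ancestor of any other common ancestor — it is the merge base.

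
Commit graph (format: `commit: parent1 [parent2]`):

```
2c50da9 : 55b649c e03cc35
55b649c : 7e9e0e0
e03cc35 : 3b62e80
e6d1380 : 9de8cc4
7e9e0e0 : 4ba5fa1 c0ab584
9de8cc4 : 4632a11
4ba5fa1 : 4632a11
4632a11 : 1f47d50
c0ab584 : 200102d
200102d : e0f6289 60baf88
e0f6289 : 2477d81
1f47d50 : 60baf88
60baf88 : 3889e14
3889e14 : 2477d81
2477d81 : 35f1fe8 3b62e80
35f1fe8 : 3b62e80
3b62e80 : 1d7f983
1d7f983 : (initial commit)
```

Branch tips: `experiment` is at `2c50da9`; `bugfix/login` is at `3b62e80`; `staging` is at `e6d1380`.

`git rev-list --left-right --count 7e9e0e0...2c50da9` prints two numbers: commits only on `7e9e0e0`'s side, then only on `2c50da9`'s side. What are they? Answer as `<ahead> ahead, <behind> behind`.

0 ahead, 3 behind

Reachable from 7e9e0e0: {1d7f983, 1f47d50, 200102d, 2477d81, 35f1fe8, 3889e14, 3b62e80, 4632a11, 4ba5fa1, 60baf88, 7e9e0e0, c0ab584, e0f6289}.
Reachable from 2c50da9: {1d7f983, 1f47d50, 200102d, 2477d81, 2c50da9, 35f1fe8, 3889e14, 3b62e80, 4632a11, 4ba5fa1, 55b649c, 60baf88, 7e9e0e0, c0ab584, e03cc35, e0f6289}.
Only in 7e9e0e0's history (ahead): {} — 0.
Only in 2c50da9's history (behind): {2c50da9, 55b649c, e03cc35} — 3.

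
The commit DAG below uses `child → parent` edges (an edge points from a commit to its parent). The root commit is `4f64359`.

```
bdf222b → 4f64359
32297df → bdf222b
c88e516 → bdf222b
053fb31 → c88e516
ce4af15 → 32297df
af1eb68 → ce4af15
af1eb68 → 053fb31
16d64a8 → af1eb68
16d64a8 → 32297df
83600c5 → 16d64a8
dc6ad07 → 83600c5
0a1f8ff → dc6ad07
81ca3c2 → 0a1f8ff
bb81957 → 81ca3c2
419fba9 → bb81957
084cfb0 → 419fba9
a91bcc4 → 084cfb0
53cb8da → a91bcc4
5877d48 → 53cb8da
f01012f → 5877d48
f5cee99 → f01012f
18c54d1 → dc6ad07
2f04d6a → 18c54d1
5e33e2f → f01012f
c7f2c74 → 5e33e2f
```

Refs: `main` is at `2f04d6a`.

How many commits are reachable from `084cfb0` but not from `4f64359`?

14

Reachable from 084cfb0: {053fb31, 084cfb0, 0a1f8ff, 16d64a8, 32297df, 419fba9, 4f64359, 81ca3c2, 83600c5, af1eb68, bb81957, bdf222b, c88e516, ce4af15, dc6ad07}.
Reachable from 4f64359: {4f64359}.
In 084cfb0's history but not 4f64359's: {053fb31, 084cfb0, 0a1f8ff, 16d64a8, 32297df, 419fba9, 81ca3c2, 83600c5, af1eb68, bb81957, bdf222b, c88e516, ce4af15, dc6ad07} — 14 commits.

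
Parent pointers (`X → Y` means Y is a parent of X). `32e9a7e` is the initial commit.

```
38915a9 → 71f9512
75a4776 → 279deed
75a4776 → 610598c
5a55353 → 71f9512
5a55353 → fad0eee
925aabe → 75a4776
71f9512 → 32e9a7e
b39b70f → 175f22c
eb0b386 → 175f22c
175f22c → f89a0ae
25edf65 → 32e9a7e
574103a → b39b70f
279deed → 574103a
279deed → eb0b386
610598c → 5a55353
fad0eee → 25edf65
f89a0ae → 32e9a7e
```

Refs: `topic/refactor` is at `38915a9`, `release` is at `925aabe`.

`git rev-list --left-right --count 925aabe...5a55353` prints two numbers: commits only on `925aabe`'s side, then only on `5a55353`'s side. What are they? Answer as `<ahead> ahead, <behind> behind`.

9 ahead, 0 behind

Reachable from 925aabe: {175f22c, 25edf65, 279deed, 32e9a7e, 574103a, 5a55353, 610598c, 71f9512, 75a4776, 925aabe, b39b70f, eb0b386, f89a0ae, fad0eee}.
Reachable from 5a55353: {25edf65, 32e9a7e, 5a55353, 71f9512, fad0eee}.
Only in 925aabe's history (ahead): {175f22c, 279deed, 574103a, 610598c, 75a4776, 925aabe, b39b70f, eb0b386, f89a0ae} — 9.
Only in 5a55353's history (behind): {} — 0.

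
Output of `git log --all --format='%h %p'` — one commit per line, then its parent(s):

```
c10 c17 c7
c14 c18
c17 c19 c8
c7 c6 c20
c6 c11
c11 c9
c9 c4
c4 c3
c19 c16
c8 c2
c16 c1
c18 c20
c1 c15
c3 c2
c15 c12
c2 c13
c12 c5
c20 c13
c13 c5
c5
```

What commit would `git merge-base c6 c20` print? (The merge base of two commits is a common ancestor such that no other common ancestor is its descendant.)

Ancestors of c6: {c11, c13, c2, c3, c4, c5, c6, c9}.
Ancestors of c20: {c13, c20, c5}.
Common ancestors: {c13, c5}.
Among these, c13 is not an ancestor of any other common ancestor — it is the merge base.

c13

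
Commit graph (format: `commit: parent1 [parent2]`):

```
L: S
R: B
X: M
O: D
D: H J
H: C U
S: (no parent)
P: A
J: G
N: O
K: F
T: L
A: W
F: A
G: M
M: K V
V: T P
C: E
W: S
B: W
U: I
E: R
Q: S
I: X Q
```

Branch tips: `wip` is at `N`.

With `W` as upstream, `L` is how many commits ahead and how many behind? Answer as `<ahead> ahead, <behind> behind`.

Reachable from L: {L, S}.
Reachable from W: {S, W}.
Only in L's history (ahead): {L} — 1.
Only in W's history (behind): {W} — 1.

1 ahead, 1 behind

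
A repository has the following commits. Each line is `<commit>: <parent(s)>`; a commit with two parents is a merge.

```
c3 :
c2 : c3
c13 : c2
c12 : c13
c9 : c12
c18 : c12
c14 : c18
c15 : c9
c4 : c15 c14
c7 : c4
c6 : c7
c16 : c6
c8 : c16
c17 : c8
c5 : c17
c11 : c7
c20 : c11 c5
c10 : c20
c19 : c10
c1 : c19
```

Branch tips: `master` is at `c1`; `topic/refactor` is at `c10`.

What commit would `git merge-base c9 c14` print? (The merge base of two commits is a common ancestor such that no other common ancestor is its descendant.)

Ancestors of c9: {c12, c13, c2, c3, c9}.
Ancestors of c14: {c12, c13, c14, c18, c2, c3}.
Common ancestors: {c12, c13, c2, c3}.
Among these, c12 is not an ancestor of any other common ancestor — it is the merge base.

c12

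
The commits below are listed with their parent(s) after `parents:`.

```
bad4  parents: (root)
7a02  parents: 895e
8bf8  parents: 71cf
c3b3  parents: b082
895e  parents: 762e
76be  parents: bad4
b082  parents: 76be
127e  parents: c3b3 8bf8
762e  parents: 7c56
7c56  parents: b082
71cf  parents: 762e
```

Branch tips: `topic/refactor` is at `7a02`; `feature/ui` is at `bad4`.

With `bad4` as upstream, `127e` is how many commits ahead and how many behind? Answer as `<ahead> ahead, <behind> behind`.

Reachable from 127e: {127e, 71cf, 762e, 76be, 7c56, 8bf8, b082, bad4, c3b3}.
Reachable from bad4: {bad4}.
Only in 127e's history (ahead): {127e, 71cf, 762e, 76be, 7c56, 8bf8, b082, c3b3} — 8.
Only in bad4's history (behind): {} — 0.

8 ahead, 0 behind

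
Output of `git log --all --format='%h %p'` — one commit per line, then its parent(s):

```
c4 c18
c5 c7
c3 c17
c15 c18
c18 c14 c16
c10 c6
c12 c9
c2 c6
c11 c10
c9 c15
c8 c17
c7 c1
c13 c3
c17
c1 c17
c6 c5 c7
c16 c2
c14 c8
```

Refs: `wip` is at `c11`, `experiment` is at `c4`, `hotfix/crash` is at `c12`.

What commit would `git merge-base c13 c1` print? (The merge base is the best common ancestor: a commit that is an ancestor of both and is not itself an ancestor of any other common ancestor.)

c17

Ancestors of c13: {c13, c17, c3}.
Ancestors of c1: {c1, c17}.
Common ancestors: {c17}.
The only common ancestor is c17, so it is the merge base.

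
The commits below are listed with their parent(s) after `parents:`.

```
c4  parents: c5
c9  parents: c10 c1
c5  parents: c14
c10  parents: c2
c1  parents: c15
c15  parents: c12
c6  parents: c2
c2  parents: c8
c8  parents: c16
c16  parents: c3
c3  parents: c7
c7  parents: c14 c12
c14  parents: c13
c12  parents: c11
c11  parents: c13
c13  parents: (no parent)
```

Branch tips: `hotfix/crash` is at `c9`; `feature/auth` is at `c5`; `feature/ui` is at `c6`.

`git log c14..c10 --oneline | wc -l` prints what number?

Reachable from c10: {c10, c11, c12, c13, c14, c16, c2, c3, c7, c8}.
Reachable from c14: {c13, c14}.
In c10's history but not c14's: {c10, c11, c12, c16, c2, c3, c7, c8} — 8 commits.

8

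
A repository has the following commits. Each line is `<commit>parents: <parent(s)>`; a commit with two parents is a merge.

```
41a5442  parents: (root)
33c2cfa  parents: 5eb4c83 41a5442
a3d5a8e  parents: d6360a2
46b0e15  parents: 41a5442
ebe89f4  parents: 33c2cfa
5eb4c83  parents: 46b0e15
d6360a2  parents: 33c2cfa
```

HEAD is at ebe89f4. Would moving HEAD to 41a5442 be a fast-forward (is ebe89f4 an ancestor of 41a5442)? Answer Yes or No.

A fast-forward from ebe89f4 to 41a5442 is possible iff ebe89f4 is an ancestor of 41a5442.
Ancestors of 41a5442: {41a5442}.
ebe89f4 is not among them, so fast-forward is not possible.

No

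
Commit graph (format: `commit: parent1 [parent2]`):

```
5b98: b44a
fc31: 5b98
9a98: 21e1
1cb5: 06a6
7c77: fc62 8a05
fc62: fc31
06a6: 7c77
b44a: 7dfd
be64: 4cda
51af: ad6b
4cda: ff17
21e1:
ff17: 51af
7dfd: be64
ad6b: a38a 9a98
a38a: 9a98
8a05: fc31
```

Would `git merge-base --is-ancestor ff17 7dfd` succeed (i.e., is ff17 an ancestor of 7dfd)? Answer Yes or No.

Ancestors of 7dfd (commits reachable by following parents): {21e1, 4cda, 51af, 7dfd, 9a98, a38a, ad6b, be64, ff17}.
ff17 is in that set, so it is an ancestor of 7dfd.

Yes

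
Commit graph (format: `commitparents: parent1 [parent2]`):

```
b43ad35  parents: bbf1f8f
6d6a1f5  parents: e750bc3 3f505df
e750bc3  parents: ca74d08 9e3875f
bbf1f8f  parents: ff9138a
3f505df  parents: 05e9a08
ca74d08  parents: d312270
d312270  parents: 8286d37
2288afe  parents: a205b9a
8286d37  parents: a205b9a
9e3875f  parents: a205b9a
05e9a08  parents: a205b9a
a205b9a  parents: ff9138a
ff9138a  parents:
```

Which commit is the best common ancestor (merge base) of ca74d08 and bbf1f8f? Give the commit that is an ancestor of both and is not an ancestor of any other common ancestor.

ff9138a

Ancestors of ca74d08: {8286d37, a205b9a, ca74d08, d312270, ff9138a}.
Ancestors of bbf1f8f: {bbf1f8f, ff9138a}.
Common ancestors: {ff9138a}.
The only common ancestor is ff9138a, so it is the merge base.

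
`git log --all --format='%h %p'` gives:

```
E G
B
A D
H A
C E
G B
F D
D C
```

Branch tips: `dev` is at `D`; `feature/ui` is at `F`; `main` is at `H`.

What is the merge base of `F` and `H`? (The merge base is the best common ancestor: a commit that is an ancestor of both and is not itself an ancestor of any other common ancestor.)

Ancestors of F: {B, C, D, E, F, G}.
Ancestors of H: {A, B, C, D, E, G, H}.
Common ancestors: {B, C, D, E, G}.
Among these, D is not an ancestor of any other common ancestor — it is the merge base.

D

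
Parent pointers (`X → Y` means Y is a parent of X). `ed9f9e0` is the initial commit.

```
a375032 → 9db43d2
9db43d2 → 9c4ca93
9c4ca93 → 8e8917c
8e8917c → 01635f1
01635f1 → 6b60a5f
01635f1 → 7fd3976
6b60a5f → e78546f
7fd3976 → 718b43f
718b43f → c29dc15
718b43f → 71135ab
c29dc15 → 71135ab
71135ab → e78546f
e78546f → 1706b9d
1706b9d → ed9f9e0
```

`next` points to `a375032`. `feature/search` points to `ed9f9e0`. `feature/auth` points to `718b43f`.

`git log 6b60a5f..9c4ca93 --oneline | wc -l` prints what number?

Reachable from 9c4ca93: {01635f1, 1706b9d, 6b60a5f, 71135ab, 718b43f, 7fd3976, 8e8917c, 9c4ca93, c29dc15, e78546f, ed9f9e0}.
Reachable from 6b60a5f: {1706b9d, 6b60a5f, e78546f, ed9f9e0}.
In 9c4ca93's history but not 6b60a5f's: {01635f1, 71135ab, 718b43f, 7fd3976, 8e8917c, 9c4ca93, c29dc15} — 7 commits.

7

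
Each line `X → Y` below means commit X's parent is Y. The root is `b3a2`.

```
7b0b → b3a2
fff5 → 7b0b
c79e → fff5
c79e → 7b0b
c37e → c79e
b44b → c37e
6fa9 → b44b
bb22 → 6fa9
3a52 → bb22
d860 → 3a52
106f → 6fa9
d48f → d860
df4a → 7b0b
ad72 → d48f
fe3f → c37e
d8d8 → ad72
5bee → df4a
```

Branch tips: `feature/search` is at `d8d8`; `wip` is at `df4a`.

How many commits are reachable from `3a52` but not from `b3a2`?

Reachable from 3a52: {3a52, 6fa9, 7b0b, b3a2, b44b, bb22, c37e, c79e, fff5}.
Reachable from b3a2: {b3a2}.
In 3a52's history but not b3a2's: {3a52, 6fa9, 7b0b, b44b, bb22, c37e, c79e, fff5} — 8 commits.

8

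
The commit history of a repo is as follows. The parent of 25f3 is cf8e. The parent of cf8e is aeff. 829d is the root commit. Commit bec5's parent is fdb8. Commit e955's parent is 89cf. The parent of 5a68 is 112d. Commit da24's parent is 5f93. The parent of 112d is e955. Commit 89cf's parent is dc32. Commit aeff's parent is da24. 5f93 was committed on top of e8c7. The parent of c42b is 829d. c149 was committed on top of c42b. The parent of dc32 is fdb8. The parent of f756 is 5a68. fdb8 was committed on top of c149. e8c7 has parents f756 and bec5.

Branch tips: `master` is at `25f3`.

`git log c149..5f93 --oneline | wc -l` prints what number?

10

Reachable from 5f93: {112d, 5a68, 5f93, 829d, 89cf, bec5, c149, c42b, dc32, e8c7, e955, f756, fdb8}.
Reachable from c149: {829d, c149, c42b}.
In 5f93's history but not c149's: {112d, 5a68, 5f93, 89cf, bec5, dc32, e8c7, e955, f756, fdb8} — 10 commits.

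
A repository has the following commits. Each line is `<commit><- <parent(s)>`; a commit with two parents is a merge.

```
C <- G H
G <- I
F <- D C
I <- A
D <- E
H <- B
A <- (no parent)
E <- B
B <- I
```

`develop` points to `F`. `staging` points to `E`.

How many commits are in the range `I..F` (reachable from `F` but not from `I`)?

Reachable from F: {A, B, C, D, E, F, G, H, I}.
Reachable from I: {A, I}.
In F's history but not I's: {B, C, D, E, F, G, H} — 7 commits.

7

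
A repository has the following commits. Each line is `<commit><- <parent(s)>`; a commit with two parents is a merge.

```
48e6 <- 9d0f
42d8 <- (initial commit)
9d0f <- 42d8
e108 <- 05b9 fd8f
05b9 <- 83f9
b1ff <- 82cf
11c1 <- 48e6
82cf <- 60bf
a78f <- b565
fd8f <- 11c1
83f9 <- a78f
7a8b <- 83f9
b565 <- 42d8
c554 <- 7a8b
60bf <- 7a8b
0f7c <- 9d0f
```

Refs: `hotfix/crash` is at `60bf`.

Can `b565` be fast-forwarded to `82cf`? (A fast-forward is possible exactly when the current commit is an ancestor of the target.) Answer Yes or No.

A fast-forward from b565 to 82cf is possible iff b565 is an ancestor of 82cf.
Ancestors of 82cf: {42d8, 60bf, 7a8b, 82cf, 83f9, a78f, b565}.
b565 is among them, so fast-forward is possible.

Yes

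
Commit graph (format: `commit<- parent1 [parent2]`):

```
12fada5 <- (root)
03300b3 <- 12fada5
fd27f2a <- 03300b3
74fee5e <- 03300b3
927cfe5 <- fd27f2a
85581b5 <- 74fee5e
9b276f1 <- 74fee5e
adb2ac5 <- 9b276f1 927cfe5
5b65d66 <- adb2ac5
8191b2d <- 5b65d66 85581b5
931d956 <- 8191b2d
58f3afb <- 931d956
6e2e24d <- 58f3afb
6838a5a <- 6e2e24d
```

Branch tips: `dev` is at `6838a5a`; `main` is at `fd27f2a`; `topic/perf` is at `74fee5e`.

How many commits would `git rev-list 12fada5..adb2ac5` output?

Reachable from adb2ac5: {03300b3, 12fada5, 74fee5e, 927cfe5, 9b276f1, adb2ac5, fd27f2a}.
Reachable from 12fada5: {12fada5}.
In adb2ac5's history but not 12fada5's: {03300b3, 74fee5e, 927cfe5, 9b276f1, adb2ac5, fd27f2a} — 6 commits.

6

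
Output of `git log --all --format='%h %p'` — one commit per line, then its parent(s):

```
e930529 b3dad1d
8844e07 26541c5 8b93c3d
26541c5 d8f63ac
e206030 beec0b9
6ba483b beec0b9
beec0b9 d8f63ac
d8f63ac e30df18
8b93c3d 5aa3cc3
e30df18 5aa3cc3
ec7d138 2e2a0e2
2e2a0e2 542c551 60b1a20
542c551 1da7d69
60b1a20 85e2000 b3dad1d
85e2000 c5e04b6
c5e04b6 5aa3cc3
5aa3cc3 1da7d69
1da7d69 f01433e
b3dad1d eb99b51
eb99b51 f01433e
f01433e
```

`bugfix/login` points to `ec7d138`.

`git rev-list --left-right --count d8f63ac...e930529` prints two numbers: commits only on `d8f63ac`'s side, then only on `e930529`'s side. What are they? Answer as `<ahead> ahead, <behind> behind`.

4 ahead, 3 behind

Reachable from d8f63ac: {1da7d69, 5aa3cc3, d8f63ac, e30df18, f01433e}.
Reachable from e930529: {b3dad1d, e930529, eb99b51, f01433e}.
Only in d8f63ac's history (ahead): {1da7d69, 5aa3cc3, d8f63ac, e30df18} — 4.
Only in e930529's history (behind): {b3dad1d, e930529, eb99b51} — 3.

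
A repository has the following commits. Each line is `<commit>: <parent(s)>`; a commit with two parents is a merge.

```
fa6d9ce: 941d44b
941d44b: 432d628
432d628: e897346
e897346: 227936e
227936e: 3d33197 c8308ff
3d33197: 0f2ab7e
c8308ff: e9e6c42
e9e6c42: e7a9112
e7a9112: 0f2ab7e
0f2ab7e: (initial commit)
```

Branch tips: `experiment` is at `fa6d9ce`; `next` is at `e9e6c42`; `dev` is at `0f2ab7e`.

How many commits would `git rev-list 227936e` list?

6

Walking parent pointers from 227936e: reachable set = {0f2ab7e, 227936e, 3d33197, c8308ff, e7a9112, e9e6c42}.
That is 6 commits.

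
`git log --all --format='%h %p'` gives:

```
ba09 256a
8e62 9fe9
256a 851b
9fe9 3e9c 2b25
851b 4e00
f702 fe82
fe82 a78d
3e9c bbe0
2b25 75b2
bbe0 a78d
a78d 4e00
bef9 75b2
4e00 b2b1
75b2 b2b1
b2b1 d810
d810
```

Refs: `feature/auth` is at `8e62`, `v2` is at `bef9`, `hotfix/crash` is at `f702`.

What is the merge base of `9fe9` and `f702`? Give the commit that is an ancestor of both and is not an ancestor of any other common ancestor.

a78d

Ancestors of 9fe9: {2b25, 3e9c, 4e00, 75b2, 9fe9, a78d, b2b1, bbe0, d810}.
Ancestors of f702: {4e00, a78d, b2b1, d810, f702, fe82}.
Common ancestors: {4e00, a78d, b2b1, d810}.
Among these, a78d is not an ancestor of any other common ancestor — it is the merge base.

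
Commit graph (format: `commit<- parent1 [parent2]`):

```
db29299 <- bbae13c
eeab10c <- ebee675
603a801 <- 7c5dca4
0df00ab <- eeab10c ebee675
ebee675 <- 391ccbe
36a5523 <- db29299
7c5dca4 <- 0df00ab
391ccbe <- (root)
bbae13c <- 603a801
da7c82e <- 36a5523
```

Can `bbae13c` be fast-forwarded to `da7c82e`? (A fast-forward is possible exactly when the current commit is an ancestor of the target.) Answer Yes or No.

Yes

A fast-forward from bbae13c to da7c82e is possible iff bbae13c is an ancestor of da7c82e.
Ancestors of da7c82e: {0df00ab, 36a5523, 391ccbe, 603a801, 7c5dca4, bbae13c, da7c82e, db29299, ebee675, eeab10c}.
bbae13c is among them, so fast-forward is possible.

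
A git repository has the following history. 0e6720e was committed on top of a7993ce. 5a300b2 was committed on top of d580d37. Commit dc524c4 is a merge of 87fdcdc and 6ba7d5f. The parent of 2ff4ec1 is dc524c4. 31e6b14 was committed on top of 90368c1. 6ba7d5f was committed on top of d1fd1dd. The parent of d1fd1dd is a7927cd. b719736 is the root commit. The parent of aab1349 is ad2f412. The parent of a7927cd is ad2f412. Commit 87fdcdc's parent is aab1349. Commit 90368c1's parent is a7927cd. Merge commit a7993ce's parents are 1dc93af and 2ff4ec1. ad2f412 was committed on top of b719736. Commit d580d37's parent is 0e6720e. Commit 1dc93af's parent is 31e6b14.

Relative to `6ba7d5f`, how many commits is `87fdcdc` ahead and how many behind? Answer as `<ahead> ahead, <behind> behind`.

Reachable from 87fdcdc: {87fdcdc, aab1349, ad2f412, b719736}.
Reachable from 6ba7d5f: {6ba7d5f, a7927cd, ad2f412, b719736, d1fd1dd}.
Only in 87fdcdc's history (ahead): {87fdcdc, aab1349} — 2.
Only in 6ba7d5f's history (behind): {6ba7d5f, a7927cd, d1fd1dd} — 3.

2 ahead, 3 behind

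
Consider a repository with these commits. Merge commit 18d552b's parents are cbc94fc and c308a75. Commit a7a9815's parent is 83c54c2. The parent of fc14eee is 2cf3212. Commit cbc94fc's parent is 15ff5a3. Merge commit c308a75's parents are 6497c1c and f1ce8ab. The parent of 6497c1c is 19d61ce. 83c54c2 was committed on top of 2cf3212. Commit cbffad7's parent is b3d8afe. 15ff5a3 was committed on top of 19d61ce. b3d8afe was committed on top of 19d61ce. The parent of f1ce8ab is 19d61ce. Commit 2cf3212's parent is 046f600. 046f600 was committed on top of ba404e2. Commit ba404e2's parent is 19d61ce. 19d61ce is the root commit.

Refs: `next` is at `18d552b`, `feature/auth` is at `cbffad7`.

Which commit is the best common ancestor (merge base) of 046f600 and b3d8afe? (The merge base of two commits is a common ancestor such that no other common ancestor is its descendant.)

Ancestors of 046f600: {046f600, 19d61ce, ba404e2}.
Ancestors of b3d8afe: {19d61ce, b3d8afe}.
Common ancestors: {19d61ce}.
The only common ancestor is 19d61ce, so it is the merge base.

19d61ce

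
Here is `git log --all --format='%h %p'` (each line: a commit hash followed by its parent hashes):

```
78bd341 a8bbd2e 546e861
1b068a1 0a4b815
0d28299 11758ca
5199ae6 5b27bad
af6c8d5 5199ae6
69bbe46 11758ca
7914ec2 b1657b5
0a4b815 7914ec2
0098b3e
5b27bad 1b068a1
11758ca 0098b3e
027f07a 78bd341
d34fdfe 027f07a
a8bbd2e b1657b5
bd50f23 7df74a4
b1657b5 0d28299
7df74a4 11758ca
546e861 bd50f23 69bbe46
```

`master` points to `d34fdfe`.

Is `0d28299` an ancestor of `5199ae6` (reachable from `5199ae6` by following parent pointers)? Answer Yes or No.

Yes

Ancestors of 5199ae6 (commits reachable by following parents): {0098b3e, 0a4b815, 0d28299, 11758ca, 1b068a1, 5199ae6, 5b27bad, 7914ec2, b1657b5}.
0d28299 is in that set, so it is an ancestor of 5199ae6.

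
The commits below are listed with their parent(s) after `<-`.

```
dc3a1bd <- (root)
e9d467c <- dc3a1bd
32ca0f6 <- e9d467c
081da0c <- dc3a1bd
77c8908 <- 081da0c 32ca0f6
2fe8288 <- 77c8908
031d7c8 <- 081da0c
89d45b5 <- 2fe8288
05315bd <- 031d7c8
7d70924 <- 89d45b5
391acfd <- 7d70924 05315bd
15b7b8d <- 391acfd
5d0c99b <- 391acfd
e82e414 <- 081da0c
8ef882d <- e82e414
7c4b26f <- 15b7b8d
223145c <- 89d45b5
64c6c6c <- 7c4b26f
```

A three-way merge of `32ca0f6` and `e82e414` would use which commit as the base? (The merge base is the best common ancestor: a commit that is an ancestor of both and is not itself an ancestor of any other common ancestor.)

dc3a1bd

Ancestors of 32ca0f6: {32ca0f6, dc3a1bd, e9d467c}.
Ancestors of e82e414: {081da0c, dc3a1bd, e82e414}.
Common ancestors: {dc3a1bd}.
The only common ancestor is dc3a1bd, so it is the merge base.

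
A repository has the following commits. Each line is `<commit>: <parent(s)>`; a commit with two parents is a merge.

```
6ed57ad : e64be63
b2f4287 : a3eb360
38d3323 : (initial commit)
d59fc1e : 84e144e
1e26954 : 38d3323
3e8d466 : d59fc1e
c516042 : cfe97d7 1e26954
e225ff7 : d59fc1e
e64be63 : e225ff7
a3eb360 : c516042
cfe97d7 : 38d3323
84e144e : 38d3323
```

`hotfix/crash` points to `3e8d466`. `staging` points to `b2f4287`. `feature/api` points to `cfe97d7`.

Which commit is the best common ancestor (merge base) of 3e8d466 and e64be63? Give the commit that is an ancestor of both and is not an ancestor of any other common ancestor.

d59fc1e

Ancestors of 3e8d466: {38d3323, 3e8d466, 84e144e, d59fc1e}.
Ancestors of e64be63: {38d3323, 84e144e, d59fc1e, e225ff7, e64be63}.
Common ancestors: {38d3323, 84e144e, d59fc1e}.
Among these, d59fc1e is not an ancestor of any other common ancestor — it is the merge base.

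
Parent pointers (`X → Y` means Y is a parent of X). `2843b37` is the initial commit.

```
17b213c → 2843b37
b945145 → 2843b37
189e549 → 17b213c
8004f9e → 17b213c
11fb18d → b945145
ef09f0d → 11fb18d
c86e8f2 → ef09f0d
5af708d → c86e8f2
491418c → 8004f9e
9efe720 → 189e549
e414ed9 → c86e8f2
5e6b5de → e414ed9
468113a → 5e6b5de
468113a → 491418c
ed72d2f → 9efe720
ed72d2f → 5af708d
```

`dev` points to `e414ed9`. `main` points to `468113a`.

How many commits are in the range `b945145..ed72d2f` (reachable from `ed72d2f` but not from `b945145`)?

Reachable from ed72d2f: {11fb18d, 17b213c, 189e549, 2843b37, 5af708d, 9efe720, b945145, c86e8f2, ed72d2f, ef09f0d}.
Reachable from b945145: {2843b37, b945145}.
In ed72d2f's history but not b945145's: {11fb18d, 17b213c, 189e549, 5af708d, 9efe720, c86e8f2, ed72d2f, ef09f0d} — 8 commits.

8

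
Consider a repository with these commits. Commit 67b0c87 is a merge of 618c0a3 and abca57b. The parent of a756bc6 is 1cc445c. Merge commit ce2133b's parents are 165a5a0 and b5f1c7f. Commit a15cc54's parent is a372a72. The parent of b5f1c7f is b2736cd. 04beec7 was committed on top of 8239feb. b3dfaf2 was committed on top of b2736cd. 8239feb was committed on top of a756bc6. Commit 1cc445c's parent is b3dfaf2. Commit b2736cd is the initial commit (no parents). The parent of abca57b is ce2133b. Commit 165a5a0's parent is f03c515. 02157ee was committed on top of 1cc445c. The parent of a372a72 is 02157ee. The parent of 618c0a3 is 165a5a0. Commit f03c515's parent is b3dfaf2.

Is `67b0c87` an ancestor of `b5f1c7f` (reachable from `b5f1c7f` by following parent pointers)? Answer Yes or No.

Ancestors of b5f1c7f: {b2736cd, b5f1c7f}.
67b0c87 is not in that set, so it is not an ancestor of b5f1c7f.

No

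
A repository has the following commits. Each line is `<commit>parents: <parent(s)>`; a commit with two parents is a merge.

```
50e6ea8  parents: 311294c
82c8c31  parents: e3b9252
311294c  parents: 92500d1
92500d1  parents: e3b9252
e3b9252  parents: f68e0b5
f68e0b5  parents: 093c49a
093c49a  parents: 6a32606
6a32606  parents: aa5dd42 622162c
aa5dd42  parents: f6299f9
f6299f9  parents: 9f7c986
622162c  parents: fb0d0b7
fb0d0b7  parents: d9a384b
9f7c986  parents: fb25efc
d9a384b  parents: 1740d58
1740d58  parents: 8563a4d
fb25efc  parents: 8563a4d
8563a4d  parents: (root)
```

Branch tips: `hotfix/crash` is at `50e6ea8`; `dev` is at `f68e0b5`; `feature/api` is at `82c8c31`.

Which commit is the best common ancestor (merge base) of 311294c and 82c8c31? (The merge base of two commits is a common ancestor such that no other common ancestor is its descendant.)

Ancestors of 311294c: {093c49a, 1740d58, 311294c, 622162c, 6a32606, 8563a4d, 92500d1, 9f7c986, aa5dd42, d9a384b, e3b9252, f6299f9, f68e0b5, fb0d0b7, fb25efc}.
Ancestors of 82c8c31: {093c49a, 1740d58, 622162c, 6a32606, 82c8c31, 8563a4d, 9f7c986, aa5dd42, d9a384b, e3b9252, f6299f9, f68e0b5, fb0d0b7, fb25efc}.
Common ancestors: {093c49a, 1740d58, 622162c, 6a32606, 8563a4d, 9f7c986, aa5dd42, d9a384b, e3b9252, f6299f9, f68e0b5, fb0d0b7, fb25efc}.
Among these, e3b9252 is not an ancestor of any other common ancestor — it is the merge base.

e3b9252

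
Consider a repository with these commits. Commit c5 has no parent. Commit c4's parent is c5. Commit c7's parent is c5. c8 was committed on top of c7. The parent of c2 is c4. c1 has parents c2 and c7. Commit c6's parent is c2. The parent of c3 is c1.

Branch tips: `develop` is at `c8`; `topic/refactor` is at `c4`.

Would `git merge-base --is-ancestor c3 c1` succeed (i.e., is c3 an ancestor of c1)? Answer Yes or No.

Ancestors of c1: {c1, c2, c4, c5, c7}.
c3 is not in that set, so it is not an ancestor of c1.

No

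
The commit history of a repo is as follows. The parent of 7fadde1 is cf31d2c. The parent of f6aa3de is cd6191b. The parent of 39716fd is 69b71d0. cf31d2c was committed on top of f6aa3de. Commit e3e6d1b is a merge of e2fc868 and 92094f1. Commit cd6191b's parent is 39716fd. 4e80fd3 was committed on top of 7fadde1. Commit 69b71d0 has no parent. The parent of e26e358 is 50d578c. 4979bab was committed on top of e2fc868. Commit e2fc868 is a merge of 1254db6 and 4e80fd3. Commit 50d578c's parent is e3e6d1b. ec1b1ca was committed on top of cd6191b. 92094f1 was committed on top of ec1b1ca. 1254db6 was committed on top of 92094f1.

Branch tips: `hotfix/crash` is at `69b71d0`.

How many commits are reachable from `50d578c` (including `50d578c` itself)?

13

Walking parent pointers from 50d578c: reachable set = {1254db6, 39716fd, 4e80fd3, 50d578c, 69b71d0, 7fadde1, 92094f1, cd6191b, cf31d2c, e2fc868, e3e6d1b, ec1b1ca, f6aa3de}.
That is 13 commits.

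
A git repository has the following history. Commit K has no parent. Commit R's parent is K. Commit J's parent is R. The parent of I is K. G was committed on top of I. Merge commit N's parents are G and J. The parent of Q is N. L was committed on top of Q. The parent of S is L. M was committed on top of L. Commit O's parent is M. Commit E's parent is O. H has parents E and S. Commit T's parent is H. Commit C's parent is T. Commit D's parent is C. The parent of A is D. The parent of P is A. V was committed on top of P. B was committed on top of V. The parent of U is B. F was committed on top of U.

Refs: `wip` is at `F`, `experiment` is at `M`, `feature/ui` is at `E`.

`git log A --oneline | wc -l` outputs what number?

Walking parent pointers from A: reachable set = {A, C, D, E, G, H, I, J, K, L, M, N, O, Q, R, S, T}.
That is 17 commits.

17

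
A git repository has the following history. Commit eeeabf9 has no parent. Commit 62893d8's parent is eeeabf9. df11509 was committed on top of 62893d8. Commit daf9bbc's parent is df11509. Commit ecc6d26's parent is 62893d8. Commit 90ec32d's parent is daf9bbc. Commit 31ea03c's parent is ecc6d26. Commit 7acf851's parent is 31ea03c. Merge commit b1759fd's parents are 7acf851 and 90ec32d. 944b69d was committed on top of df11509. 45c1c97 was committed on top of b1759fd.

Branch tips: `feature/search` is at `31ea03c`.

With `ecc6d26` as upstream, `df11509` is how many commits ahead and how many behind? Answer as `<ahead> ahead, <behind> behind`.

1 ahead, 1 behind

Reachable from df11509: {62893d8, df11509, eeeabf9}.
Reachable from ecc6d26: {62893d8, ecc6d26, eeeabf9}.
Only in df11509's history (ahead): {df11509} — 1.
Only in ecc6d26's history (behind): {ecc6d26} — 1.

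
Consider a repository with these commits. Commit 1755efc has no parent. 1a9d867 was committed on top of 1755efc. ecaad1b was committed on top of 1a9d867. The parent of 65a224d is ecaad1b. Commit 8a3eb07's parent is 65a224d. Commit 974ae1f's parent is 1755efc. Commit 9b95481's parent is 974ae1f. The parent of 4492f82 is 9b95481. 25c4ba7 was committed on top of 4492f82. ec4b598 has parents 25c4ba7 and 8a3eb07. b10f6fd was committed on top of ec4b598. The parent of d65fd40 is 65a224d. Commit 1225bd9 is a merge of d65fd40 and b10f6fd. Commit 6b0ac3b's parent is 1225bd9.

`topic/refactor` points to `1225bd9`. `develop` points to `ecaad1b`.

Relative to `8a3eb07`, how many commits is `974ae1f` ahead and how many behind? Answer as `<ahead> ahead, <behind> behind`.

1 ahead, 4 behind

Reachable from 974ae1f: {1755efc, 974ae1f}.
Reachable from 8a3eb07: {1755efc, 1a9d867, 65a224d, 8a3eb07, ecaad1b}.
Only in 974ae1f's history (ahead): {974ae1f} — 1.
Only in 8a3eb07's history (behind): {1a9d867, 65a224d, 8a3eb07, ecaad1b} — 4.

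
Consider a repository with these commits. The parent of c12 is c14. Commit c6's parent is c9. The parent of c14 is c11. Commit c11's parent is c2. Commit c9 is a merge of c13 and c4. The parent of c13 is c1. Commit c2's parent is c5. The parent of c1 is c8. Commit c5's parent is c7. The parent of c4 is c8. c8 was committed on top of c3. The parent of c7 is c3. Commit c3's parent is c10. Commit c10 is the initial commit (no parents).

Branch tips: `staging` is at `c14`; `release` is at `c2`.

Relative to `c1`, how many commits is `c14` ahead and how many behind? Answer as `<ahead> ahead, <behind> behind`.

Reachable from c14: {c10, c11, c14, c2, c3, c5, c7}.
Reachable from c1: {c1, c10, c3, c8}.
Only in c14's history (ahead): {c11, c14, c2, c5, c7} — 5.
Only in c1's history (behind): {c1, c8} — 2.

5 ahead, 2 behind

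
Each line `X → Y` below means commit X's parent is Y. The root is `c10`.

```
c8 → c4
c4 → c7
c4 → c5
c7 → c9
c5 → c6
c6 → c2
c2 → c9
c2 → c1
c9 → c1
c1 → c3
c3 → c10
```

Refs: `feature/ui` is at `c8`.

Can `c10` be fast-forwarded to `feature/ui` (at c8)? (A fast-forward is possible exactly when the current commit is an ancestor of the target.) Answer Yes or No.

Yes

A fast-forward from c10 to c8 is possible iff c10 is an ancestor of c8.
Ancestors of c8: {c1, c10, c2, c3, c4, c5, c6, c7, c8, c9}.
c10 is among them, so fast-forward is possible.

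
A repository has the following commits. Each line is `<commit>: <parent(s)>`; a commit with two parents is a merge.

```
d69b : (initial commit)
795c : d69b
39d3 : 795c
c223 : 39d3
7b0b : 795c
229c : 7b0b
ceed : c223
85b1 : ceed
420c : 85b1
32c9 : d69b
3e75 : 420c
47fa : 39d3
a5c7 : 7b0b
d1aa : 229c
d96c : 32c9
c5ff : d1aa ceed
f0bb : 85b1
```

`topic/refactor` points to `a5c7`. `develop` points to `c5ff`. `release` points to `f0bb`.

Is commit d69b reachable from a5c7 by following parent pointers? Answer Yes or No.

Ancestors of a5c7 (commits reachable by following parents): {795c, 7b0b, a5c7, d69b}.
d69b is in that set, so it is an ancestor of a5c7.

Yes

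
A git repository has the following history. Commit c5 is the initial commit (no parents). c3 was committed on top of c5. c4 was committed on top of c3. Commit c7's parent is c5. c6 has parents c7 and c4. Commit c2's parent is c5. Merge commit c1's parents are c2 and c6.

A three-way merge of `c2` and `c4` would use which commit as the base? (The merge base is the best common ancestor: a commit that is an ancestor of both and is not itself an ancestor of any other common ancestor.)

Ancestors of c2: {c2, c5}.
Ancestors of c4: {c3, c4, c5}.
Common ancestors: {c5}.
The only common ancestor is c5, so it is the merge base.

c5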